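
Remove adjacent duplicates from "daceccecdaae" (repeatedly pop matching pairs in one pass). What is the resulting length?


Input: daceccecdaae
Stack-based adjacent duplicate removal:
  Read 'd': push. Stack: d
  Read 'a': push. Stack: da
  Read 'c': push. Stack: dac
  Read 'e': push. Stack: dace
  Read 'c': push. Stack: dacec
  Read 'c': matches stack top 'c' => pop. Stack: dace
  Read 'e': matches stack top 'e' => pop. Stack: dac
  Read 'c': matches stack top 'c' => pop. Stack: da
  Read 'd': push. Stack: dad
  Read 'a': push. Stack: dada
  Read 'a': matches stack top 'a' => pop. Stack: dad
  Read 'e': push. Stack: dade
Final stack: "dade" (length 4)

4


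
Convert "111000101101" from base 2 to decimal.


Input: "111000101101" in base 2
Positional expansion:
  Digit '1' (value 1) x 2^11 = 2048
  Digit '1' (value 1) x 2^10 = 1024
  Digit '1' (value 1) x 2^9 = 512
  Digit '0' (value 0) x 2^8 = 0
  Digit '0' (value 0) x 2^7 = 0
  Digit '0' (value 0) x 2^6 = 0
  Digit '1' (value 1) x 2^5 = 32
  Digit '0' (value 0) x 2^4 = 0
  Digit '1' (value 1) x 2^3 = 8
  Digit '1' (value 1) x 2^2 = 4
  Digit '0' (value 0) x 2^1 = 0
  Digit '1' (value 1) x 2^0 = 1
Sum = 3629

3629


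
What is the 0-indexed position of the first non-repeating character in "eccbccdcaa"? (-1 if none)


Input: eccbccdcaa
Character frequencies:
  'a': 2
  'b': 1
  'c': 5
  'd': 1
  'e': 1
Scanning left to right for freq == 1:
  Position 0 ('e'): unique! => answer = 0

0


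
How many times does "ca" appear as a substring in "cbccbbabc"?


Searching for "ca" in "cbccbbabc"
Scanning each position:
  Position 0: "cb" => no
  Position 1: "bc" => no
  Position 2: "cc" => no
  Position 3: "cb" => no
  Position 4: "bb" => no
  Position 5: "ba" => no
  Position 6: "ab" => no
  Position 7: "bc" => no
Total occurrences: 0

0


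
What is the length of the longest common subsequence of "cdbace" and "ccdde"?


LCS of "cdbace" and "ccdde"
DP table:
           c    c    d    d    e
      0    0    0    0    0    0
  c   0    1    1    1    1    1
  d   0    1    1    2    2    2
  b   0    1    1    2    2    2
  a   0    1    1    2    2    2
  c   0    1    2    2    2    2
  e   0    1    2    2    2    3
LCS length = dp[6][5] = 3

3


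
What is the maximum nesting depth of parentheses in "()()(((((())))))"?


Input: "()()(((((())))))"
Tracking depth:
  Position 0 '(': depth becomes 1
  Position 1 ')': depth becomes 0
  Position 2 '(': depth becomes 1
  Position 3 ')': depth becomes 0
  Position 4 '(': depth becomes 1
  Position 5 '(': depth becomes 2
  Position 6 '(': depth becomes 3
  Position 7 '(': depth becomes 4
  Position 8 '(': depth becomes 5
  Position 9 '(': depth becomes 6
  Position 10 ')': depth becomes 5
  Position 11 ')': depth becomes 4
  Position 12 ')': depth becomes 3
  Position 13 ')': depth becomes 2
  Position 14 ')': depth becomes 1
  Position 15 ')': depth becomes 0
Maximum depth reached: 6

6


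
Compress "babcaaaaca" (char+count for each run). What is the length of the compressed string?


Input: babcaaaaca
Runs:
  'b' x 1 => "b1"
  'a' x 1 => "a1"
  'b' x 1 => "b1"
  'c' x 1 => "c1"
  'a' x 4 => "a4"
  'c' x 1 => "c1"
  'a' x 1 => "a1"
Compressed: "b1a1b1c1a4c1a1"
Compressed length: 14

14


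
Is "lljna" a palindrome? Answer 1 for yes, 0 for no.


Input: lljna
Reversed: anjll
  Compare pos 0 ('l') with pos 4 ('a'): MISMATCH
  Compare pos 1 ('l') with pos 3 ('n'): MISMATCH
Result: not a palindrome

0


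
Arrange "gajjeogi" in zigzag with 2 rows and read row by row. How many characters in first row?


Zigzag "gajjeogi" into 2 rows:
Placing characters:
  'g' => row 0
  'a' => row 1
  'j' => row 0
  'j' => row 1
  'e' => row 0
  'o' => row 1
  'g' => row 0
  'i' => row 1
Rows:
  Row 0: "gjeg"
  Row 1: "ajoi"
First row length: 4

4


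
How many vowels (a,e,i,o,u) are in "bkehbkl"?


Input: bkehbkl
Checking each character:
  'b' at position 0: consonant
  'k' at position 1: consonant
  'e' at position 2: vowel (running total: 1)
  'h' at position 3: consonant
  'b' at position 4: consonant
  'k' at position 5: consonant
  'l' at position 6: consonant
Total vowels: 1

1


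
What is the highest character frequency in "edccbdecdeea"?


Input: edccbdecdeea
Character counts:
  'a': 1
  'b': 1
  'c': 3
  'd': 3
  'e': 4
Maximum frequency: 4

4


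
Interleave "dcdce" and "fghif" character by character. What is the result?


Interleaving "dcdce" and "fghif":
  Position 0: 'd' from first, 'f' from second => "df"
  Position 1: 'c' from first, 'g' from second => "cg"
  Position 2: 'd' from first, 'h' from second => "dh"
  Position 3: 'c' from first, 'i' from second => "ci"
  Position 4: 'e' from first, 'f' from second => "ef"
Result: dfcgdhcief

dfcgdhcief


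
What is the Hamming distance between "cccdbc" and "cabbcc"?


Comparing "cccdbc" and "cabbcc" position by position:
  Position 0: 'c' vs 'c' => same
  Position 1: 'c' vs 'a' => differ
  Position 2: 'c' vs 'b' => differ
  Position 3: 'd' vs 'b' => differ
  Position 4: 'b' vs 'c' => differ
  Position 5: 'c' vs 'c' => same
Total differences (Hamming distance): 4

4


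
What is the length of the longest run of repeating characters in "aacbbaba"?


Input: "aacbbaba"
Scanning for longest run:
  Position 1 ('a'): continues run of 'a', length=2
  Position 2 ('c'): new char, reset run to 1
  Position 3 ('b'): new char, reset run to 1
  Position 4 ('b'): continues run of 'b', length=2
  Position 5 ('a'): new char, reset run to 1
  Position 6 ('b'): new char, reset run to 1
  Position 7 ('a'): new char, reset run to 1
Longest run: 'a' with length 2

2


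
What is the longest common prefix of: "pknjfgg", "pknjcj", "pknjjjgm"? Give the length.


Words: pknjfgg, pknjcj, pknjjjgm
  Position 0: all 'p' => match
  Position 1: all 'k' => match
  Position 2: all 'n' => match
  Position 3: all 'j' => match
  Position 4: ('f', 'c', 'j') => mismatch, stop
LCP = "pknj" (length 4)

4


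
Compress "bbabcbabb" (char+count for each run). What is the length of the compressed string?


Input: bbabcbabb
Runs:
  'b' x 2 => "b2"
  'a' x 1 => "a1"
  'b' x 1 => "b1"
  'c' x 1 => "c1"
  'b' x 1 => "b1"
  'a' x 1 => "a1"
  'b' x 2 => "b2"
Compressed: "b2a1b1c1b1a1b2"
Compressed length: 14

14


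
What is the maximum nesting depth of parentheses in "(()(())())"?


Input: "(()(())())"
Tracking depth:
  Position 0 '(': depth becomes 1
  Position 1 '(': depth becomes 2
  Position 2 ')': depth becomes 1
  Position 3 '(': depth becomes 2
  Position 4 '(': depth becomes 3
  Position 5 ')': depth becomes 2
  Position 6 ')': depth becomes 1
  Position 7 '(': depth becomes 2
  Position 8 ')': depth becomes 1
  Position 9 ')': depth becomes 0
Maximum depth reached: 3

3


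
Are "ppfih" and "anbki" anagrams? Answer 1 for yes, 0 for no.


Strings: "ppfih", "anbki"
Sorted first:  fhipp
Sorted second: abikn
Differ at position 0: 'f' vs 'a' => not anagrams

0


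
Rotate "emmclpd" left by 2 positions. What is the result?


Input: "emmclpd", rotate left by 2
First 2 characters: "em"
Remaining characters: "mclpd"
Concatenate remaining + first: "mclpd" + "em" = "mclpdem"

mclpdem


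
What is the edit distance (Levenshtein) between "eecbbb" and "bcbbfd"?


Computing edit distance: "eecbbb" -> "bcbbfd"
DP table:
           b    c    b    b    f    d
      0    1    2    3    4    5    6
  e   1    1    2    3    4    5    6
  e   2    2    2    3    4    5    6
  c   3    3    2    3    4    5    6
  b   4    3    3    2    3    4    5
  b   5    4    4    3    2    3    4
  b   6    5    5    4    3    3    4
Edit distance = dp[6][6] = 4

4


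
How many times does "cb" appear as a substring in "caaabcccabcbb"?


Searching for "cb" in "caaabcccabcbb"
Scanning each position:
  Position 0: "ca" => no
  Position 1: "aa" => no
  Position 2: "aa" => no
  Position 3: "ab" => no
  Position 4: "bc" => no
  Position 5: "cc" => no
  Position 6: "cc" => no
  Position 7: "ca" => no
  Position 8: "ab" => no
  Position 9: "bc" => no
  Position 10: "cb" => MATCH
  Position 11: "bb" => no
Total occurrences: 1

1


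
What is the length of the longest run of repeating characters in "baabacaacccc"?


Input: "baabacaacccc"
Scanning for longest run:
  Position 1 ('a'): new char, reset run to 1
  Position 2 ('a'): continues run of 'a', length=2
  Position 3 ('b'): new char, reset run to 1
  Position 4 ('a'): new char, reset run to 1
  Position 5 ('c'): new char, reset run to 1
  Position 6 ('a'): new char, reset run to 1
  Position 7 ('a'): continues run of 'a', length=2
  Position 8 ('c'): new char, reset run to 1
  Position 9 ('c'): continues run of 'c', length=2
  Position 10 ('c'): continues run of 'c', length=3
  Position 11 ('c'): continues run of 'c', length=4
Longest run: 'c' with length 4

4


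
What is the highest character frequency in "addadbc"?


Input: addadbc
Character counts:
  'a': 2
  'b': 1
  'c': 1
  'd': 3
Maximum frequency: 3

3


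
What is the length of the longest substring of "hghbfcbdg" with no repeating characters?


Input: "hghbfcbdg"
Sliding window (track last position of each char):
  Position 0 ('h'): window [0,0] length 1 -- new best
  Position 1 ('g'): window [0,1] length 2 -- new best
  Position 2 ('h'): repeat (last at 0), move window start to 1
  Position 2 ('h'): window [1,2] length 2
  Position 3 ('b'): window [1,3] length 3 -- new best
  Position 4 ('f'): window [1,4] length 4 -- new best
  Position 5 ('c'): window [1,5] length 5 -- new best
  Position 6 ('b'): repeat (last at 3), move window start to 4
  Position 6 ('b'): window [4,6] length 3
  Position 7 ('d'): window [4,7] length 4
  Position 8 ('g'): window [4,8] length 5
Longest substring with no repeats: "ghbfc" with length 5

5


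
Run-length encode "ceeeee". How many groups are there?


Input: ceeeee
Scanning for consecutive runs:
  Group 1: 'c' x 1 (positions 0-0)
  Group 2: 'e' x 5 (positions 1-5)
Total groups: 2

2


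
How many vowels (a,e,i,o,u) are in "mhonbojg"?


Input: mhonbojg
Checking each character:
  'm' at position 0: consonant
  'h' at position 1: consonant
  'o' at position 2: vowel (running total: 1)
  'n' at position 3: consonant
  'b' at position 4: consonant
  'o' at position 5: vowel (running total: 2)
  'j' at position 6: consonant
  'g' at position 7: consonant
Total vowels: 2

2


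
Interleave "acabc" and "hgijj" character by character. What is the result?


Interleaving "acabc" and "hgijj":
  Position 0: 'a' from first, 'h' from second => "ah"
  Position 1: 'c' from first, 'g' from second => "cg"
  Position 2: 'a' from first, 'i' from second => "ai"
  Position 3: 'b' from first, 'j' from second => "bj"
  Position 4: 'c' from first, 'j' from second => "cj"
Result: ahcgaibjcj

ahcgaibjcj


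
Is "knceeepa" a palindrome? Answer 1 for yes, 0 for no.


Input: knceeepa
Reversed: apeeecnk
  Compare pos 0 ('k') with pos 7 ('a'): MISMATCH
  Compare pos 1 ('n') with pos 6 ('p'): MISMATCH
  Compare pos 2 ('c') with pos 5 ('e'): MISMATCH
  Compare pos 3 ('e') with pos 4 ('e'): match
Result: not a palindrome

0


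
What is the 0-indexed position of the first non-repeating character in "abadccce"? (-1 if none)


Input: abadccce
Character frequencies:
  'a': 2
  'b': 1
  'c': 3
  'd': 1
  'e': 1
Scanning left to right for freq == 1:
  Position 0 ('a'): freq=2, skip
  Position 1 ('b'): unique! => answer = 1

1


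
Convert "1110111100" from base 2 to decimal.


Input: "1110111100" in base 2
Positional expansion:
  Digit '1' (value 1) x 2^9 = 512
  Digit '1' (value 1) x 2^8 = 256
  Digit '1' (value 1) x 2^7 = 128
  Digit '0' (value 0) x 2^6 = 0
  Digit '1' (value 1) x 2^5 = 32
  Digit '1' (value 1) x 2^4 = 16
  Digit '1' (value 1) x 2^3 = 8
  Digit '1' (value 1) x 2^2 = 4
  Digit '0' (value 0) x 2^1 = 0
  Digit '0' (value 0) x 2^0 = 0
Sum = 956

956


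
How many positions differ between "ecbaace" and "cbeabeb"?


Comparing "ecbaace" and "cbeabeb" position by position:
  Position 0: 'e' vs 'c' => DIFFER
  Position 1: 'c' vs 'b' => DIFFER
  Position 2: 'b' vs 'e' => DIFFER
  Position 3: 'a' vs 'a' => same
  Position 4: 'a' vs 'b' => DIFFER
  Position 5: 'c' vs 'e' => DIFFER
  Position 6: 'e' vs 'b' => DIFFER
Positions that differ: 6

6


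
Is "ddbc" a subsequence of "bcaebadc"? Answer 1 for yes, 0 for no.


Check if "ddbc" is a subsequence of "bcaebadc"
Greedy scan:
  Position 0 ('b'): no match needed
  Position 1 ('c'): no match needed
  Position 2 ('a'): no match needed
  Position 3 ('e'): no match needed
  Position 4 ('b'): no match needed
  Position 5 ('a'): no match needed
  Position 6 ('d'): matches sub[0] = 'd'
  Position 7 ('c'): no match needed
Only matched 1/4 characters => not a subsequence

0


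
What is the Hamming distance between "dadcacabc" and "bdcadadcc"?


Comparing "dadcacabc" and "bdcadadcc" position by position:
  Position 0: 'd' vs 'b' => differ
  Position 1: 'a' vs 'd' => differ
  Position 2: 'd' vs 'c' => differ
  Position 3: 'c' vs 'a' => differ
  Position 4: 'a' vs 'd' => differ
  Position 5: 'c' vs 'a' => differ
  Position 6: 'a' vs 'd' => differ
  Position 7: 'b' vs 'c' => differ
  Position 8: 'c' vs 'c' => same
Total differences (Hamming distance): 8

8


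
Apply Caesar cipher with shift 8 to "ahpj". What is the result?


Caesar cipher: shift "ahpj" by 8
  'a' (pos 0) + 8 = pos 8 = 'i'
  'h' (pos 7) + 8 = pos 15 = 'p'
  'p' (pos 15) + 8 = pos 23 = 'x'
  'j' (pos 9) + 8 = pos 17 = 'r'
Result: ipxr

ipxr


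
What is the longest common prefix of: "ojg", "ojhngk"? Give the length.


Words: ojg, ojhngk
  Position 0: all 'o' => match
  Position 1: all 'j' => match
  Position 2: ('g', 'h') => mismatch, stop
LCP = "oj" (length 2)

2


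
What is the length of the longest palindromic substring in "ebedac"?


Input: "ebedac"
Checking substrings for palindromes:
  [0:3] "ebe" (len 3) => palindrome
Longest palindromic substring: "ebe" with length 3

3


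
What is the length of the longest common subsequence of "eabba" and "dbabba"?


LCS of "eabba" and "dbabba"
DP table:
           d    b    a    b    b    a
      0    0    0    0    0    0    0
  e   0    0    0    0    0    0    0
  a   0    0    0    1    1    1    1
  b   0    0    1    1    2    2    2
  b   0    0    1    1    2    3    3
  a   0    0    1    2    2    3    4
LCS length = dp[5][6] = 4

4


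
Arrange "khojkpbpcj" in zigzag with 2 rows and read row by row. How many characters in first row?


Zigzag "khojkpbpcj" into 2 rows:
Placing characters:
  'k' => row 0
  'h' => row 1
  'o' => row 0
  'j' => row 1
  'k' => row 0
  'p' => row 1
  'b' => row 0
  'p' => row 1
  'c' => row 0
  'j' => row 1
Rows:
  Row 0: "kokbc"
  Row 1: "hjppj"
First row length: 5

5


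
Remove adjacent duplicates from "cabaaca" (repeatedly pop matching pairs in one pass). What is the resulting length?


Input: cabaaca
Stack-based adjacent duplicate removal:
  Read 'c': push. Stack: c
  Read 'a': push. Stack: ca
  Read 'b': push. Stack: cab
  Read 'a': push. Stack: caba
  Read 'a': matches stack top 'a' => pop. Stack: cab
  Read 'c': push. Stack: cabc
  Read 'a': push. Stack: cabca
Final stack: "cabca" (length 5)

5


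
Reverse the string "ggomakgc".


Input: ggomakgc
Reading characters right to left:
  Position 7: 'c'
  Position 6: 'g'
  Position 5: 'k'
  Position 4: 'a'
  Position 3: 'm'
  Position 2: 'o'
  Position 1: 'g'
  Position 0: 'g'
Reversed: cgkamogg

cgkamogg


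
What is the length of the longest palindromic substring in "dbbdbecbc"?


Input: "dbbdbecbc"
Checking substrings for palindromes:
  [0:4] "dbbd" (len 4) => palindrome
  [2:5] "bdb" (len 3) => palindrome
  [6:9] "cbc" (len 3) => palindrome
  [1:3] "bb" (len 2) => palindrome
Longest palindromic substring: "dbbd" with length 4

4


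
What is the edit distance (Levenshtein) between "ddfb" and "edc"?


Computing edit distance: "ddfb" -> "edc"
DP table:
           e    d    c
      0    1    2    3
  d   1    1    1    2
  d   2    2    1    2
  f   3    3    2    2
  b   4    4    3    3
Edit distance = dp[4][3] = 3

3


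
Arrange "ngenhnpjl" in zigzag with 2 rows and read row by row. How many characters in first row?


Zigzag "ngenhnpjl" into 2 rows:
Placing characters:
  'n' => row 0
  'g' => row 1
  'e' => row 0
  'n' => row 1
  'h' => row 0
  'n' => row 1
  'p' => row 0
  'j' => row 1
  'l' => row 0
Rows:
  Row 0: "nehpl"
  Row 1: "gnnj"
First row length: 5

5


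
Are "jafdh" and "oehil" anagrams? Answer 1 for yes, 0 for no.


Strings: "jafdh", "oehil"
Sorted first:  adfhj
Sorted second: ehilo
Differ at position 0: 'a' vs 'e' => not anagrams

0


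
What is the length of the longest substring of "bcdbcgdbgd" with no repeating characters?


Input: "bcdbcgdbgd"
Sliding window (track last position of each char):
  Position 0 ('b'): window [0,0] length 1 -- new best
  Position 1 ('c'): window [0,1] length 2 -- new best
  Position 2 ('d'): window [0,2] length 3 -- new best
  Position 3 ('b'): repeat (last at 0), move window start to 1
  Position 3 ('b'): window [1,3] length 3
  Position 4 ('c'): repeat (last at 1), move window start to 2
  Position 4 ('c'): window [2,4] length 3
  Position 5 ('g'): window [2,5] length 4 -- new best
  Position 6 ('d'): repeat (last at 2), move window start to 3
  Position 6 ('d'): window [3,6] length 4
  Position 7 ('b'): repeat (last at 3), move window start to 4
  Position 7 ('b'): window [4,7] length 4
  Position 8 ('g'): repeat (last at 5), move window start to 6
  Position 8 ('g'): window [6,8] length 3
  Position 9 ('d'): repeat (last at 6), move window start to 7
  Position 9 ('d'): window [7,9] length 3
Longest substring with no repeats: "dbcg" with length 4

4


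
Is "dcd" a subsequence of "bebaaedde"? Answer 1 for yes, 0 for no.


Check if "dcd" is a subsequence of "bebaaedde"
Greedy scan:
  Position 0 ('b'): no match needed
  Position 1 ('e'): no match needed
  Position 2 ('b'): no match needed
  Position 3 ('a'): no match needed
  Position 4 ('a'): no match needed
  Position 5 ('e'): no match needed
  Position 6 ('d'): matches sub[0] = 'd'
  Position 7 ('d'): no match needed
  Position 8 ('e'): no match needed
Only matched 1/3 characters => not a subsequence

0


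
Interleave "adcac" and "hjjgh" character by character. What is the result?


Interleaving "adcac" and "hjjgh":
  Position 0: 'a' from first, 'h' from second => "ah"
  Position 1: 'd' from first, 'j' from second => "dj"
  Position 2: 'c' from first, 'j' from second => "cj"
  Position 3: 'a' from first, 'g' from second => "ag"
  Position 4: 'c' from first, 'h' from second => "ch"
Result: ahdjcjagch

ahdjcjagch


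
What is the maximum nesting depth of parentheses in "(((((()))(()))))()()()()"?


Input: "(((((()))(()))))()()()()"
Tracking depth:
  Position 0 '(': depth becomes 1
  Position 1 '(': depth becomes 2
  Position 2 '(': depth becomes 3
  Position 3 '(': depth becomes 4
  Position 4 '(': depth becomes 5
  Position 5 '(': depth becomes 6
  Position 6 ')': depth becomes 5
  Position 7 ')': depth becomes 4
  Position 8 ')': depth becomes 3
  Position 9 '(': depth becomes 4
  Position 10 '(': depth becomes 5
  Position 11 ')': depth becomes 4
  Position 12 ')': depth becomes 3
  Position 13 ')': depth becomes 2
  Position 14 ')': depth becomes 1
  Position 15 ')': depth becomes 0
  Position 16 '(': depth becomes 1
  Position 17 ')': depth becomes 0
  Position 18 '(': depth becomes 1
  Position 19 ')': depth becomes 0
  Position 20 '(': depth becomes 1
  Position 21 ')': depth becomes 0
  Position 22 '(': depth becomes 1
  Position 23 ')': depth becomes 0
Maximum depth reached: 6

6


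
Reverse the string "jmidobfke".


Input: jmidobfke
Reading characters right to left:
  Position 8: 'e'
  Position 7: 'k'
  Position 6: 'f'
  Position 5: 'b'
  Position 4: 'o'
  Position 3: 'd'
  Position 2: 'i'
  Position 1: 'm'
  Position 0: 'j'
Reversed: ekfbodimj

ekfbodimj


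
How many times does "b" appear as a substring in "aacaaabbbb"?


Searching for "b" in "aacaaabbbb"
Scanning each position:
  Position 0: "a" => no
  Position 1: "a" => no
  Position 2: "c" => no
  Position 3: "a" => no
  Position 4: "a" => no
  Position 5: "a" => no
  Position 6: "b" => MATCH
  Position 7: "b" => MATCH
  Position 8: "b" => MATCH
  Position 9: "b" => MATCH
Total occurrences: 4

4


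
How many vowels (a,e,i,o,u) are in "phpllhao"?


Input: phpllhao
Checking each character:
  'p' at position 0: consonant
  'h' at position 1: consonant
  'p' at position 2: consonant
  'l' at position 3: consonant
  'l' at position 4: consonant
  'h' at position 5: consonant
  'a' at position 6: vowel (running total: 1)
  'o' at position 7: vowel (running total: 2)
Total vowels: 2

2


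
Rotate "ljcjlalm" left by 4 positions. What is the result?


Input: "ljcjlalm", rotate left by 4
First 4 characters: "ljcj"
Remaining characters: "lalm"
Concatenate remaining + first: "lalm" + "ljcj" = "lalmljcj"

lalmljcj


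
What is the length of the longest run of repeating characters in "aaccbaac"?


Input: "aaccbaac"
Scanning for longest run:
  Position 1 ('a'): continues run of 'a', length=2
  Position 2 ('c'): new char, reset run to 1
  Position 3 ('c'): continues run of 'c', length=2
  Position 4 ('b'): new char, reset run to 1
  Position 5 ('a'): new char, reset run to 1
  Position 6 ('a'): continues run of 'a', length=2
  Position 7 ('c'): new char, reset run to 1
Longest run: 'a' with length 2

2


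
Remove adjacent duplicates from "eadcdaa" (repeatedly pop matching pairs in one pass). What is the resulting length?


Input: eadcdaa
Stack-based adjacent duplicate removal:
  Read 'e': push. Stack: e
  Read 'a': push. Stack: ea
  Read 'd': push. Stack: ead
  Read 'c': push. Stack: eadc
  Read 'd': push. Stack: eadcd
  Read 'a': push. Stack: eadcda
  Read 'a': matches stack top 'a' => pop. Stack: eadcd
Final stack: "eadcd" (length 5)

5


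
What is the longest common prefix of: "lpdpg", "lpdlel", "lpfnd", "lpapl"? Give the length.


Words: lpdpg, lpdlel, lpfnd, lpapl
  Position 0: all 'l' => match
  Position 1: all 'p' => match
  Position 2: ('d', 'd', 'f', 'a') => mismatch, stop
LCP = "lp" (length 2)

2


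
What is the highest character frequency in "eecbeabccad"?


Input: eecbeabccad
Character counts:
  'a': 2
  'b': 2
  'c': 3
  'd': 1
  'e': 3
Maximum frequency: 3

3


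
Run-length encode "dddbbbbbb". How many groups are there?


Input: dddbbbbbb
Scanning for consecutive runs:
  Group 1: 'd' x 3 (positions 0-2)
  Group 2: 'b' x 6 (positions 3-8)
Total groups: 2

2


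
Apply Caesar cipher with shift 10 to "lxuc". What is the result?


Caesar cipher: shift "lxuc" by 10
  'l' (pos 11) + 10 = pos 21 = 'v'
  'x' (pos 23) + 10 = pos 7 = 'h'
  'u' (pos 20) + 10 = pos 4 = 'e'
  'c' (pos 2) + 10 = pos 12 = 'm'
Result: vhem

vhem


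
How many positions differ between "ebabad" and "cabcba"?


Comparing "ebabad" and "cabcba" position by position:
  Position 0: 'e' vs 'c' => DIFFER
  Position 1: 'b' vs 'a' => DIFFER
  Position 2: 'a' vs 'b' => DIFFER
  Position 3: 'b' vs 'c' => DIFFER
  Position 4: 'a' vs 'b' => DIFFER
  Position 5: 'd' vs 'a' => DIFFER
Positions that differ: 6

6


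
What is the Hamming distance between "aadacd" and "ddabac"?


Comparing "aadacd" and "ddabac" position by position:
  Position 0: 'a' vs 'd' => differ
  Position 1: 'a' vs 'd' => differ
  Position 2: 'd' vs 'a' => differ
  Position 3: 'a' vs 'b' => differ
  Position 4: 'c' vs 'a' => differ
  Position 5: 'd' vs 'c' => differ
Total differences (Hamming distance): 6

6


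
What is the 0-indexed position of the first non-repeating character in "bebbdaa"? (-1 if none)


Input: bebbdaa
Character frequencies:
  'a': 2
  'b': 3
  'd': 1
  'e': 1
Scanning left to right for freq == 1:
  Position 0 ('b'): freq=3, skip
  Position 1 ('e'): unique! => answer = 1

1


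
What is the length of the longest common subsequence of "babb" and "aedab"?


LCS of "babb" and "aedab"
DP table:
           a    e    d    a    b
      0    0    0    0    0    0
  b   0    0    0    0    0    1
  a   0    1    1    1    1    1
  b   0    1    1    1    1    2
  b   0    1    1    1    1    2
LCS length = dp[4][5] = 2

2


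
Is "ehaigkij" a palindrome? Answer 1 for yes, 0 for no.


Input: ehaigkij
Reversed: jikgiahe
  Compare pos 0 ('e') with pos 7 ('j'): MISMATCH
  Compare pos 1 ('h') with pos 6 ('i'): MISMATCH
  Compare pos 2 ('a') with pos 5 ('k'): MISMATCH
  Compare pos 3 ('i') with pos 4 ('g'): MISMATCH
Result: not a palindrome

0


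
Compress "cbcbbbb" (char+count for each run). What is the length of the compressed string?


Input: cbcbbbb
Runs:
  'c' x 1 => "c1"
  'b' x 1 => "b1"
  'c' x 1 => "c1"
  'b' x 4 => "b4"
Compressed: "c1b1c1b4"
Compressed length: 8

8


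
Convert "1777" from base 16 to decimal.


Input: "1777" in base 16
Positional expansion:
  Digit '1' (value 1) x 16^3 = 4096
  Digit '7' (value 7) x 16^2 = 1792
  Digit '7' (value 7) x 16^1 = 112
  Digit '7' (value 7) x 16^0 = 7
Sum = 6007

6007


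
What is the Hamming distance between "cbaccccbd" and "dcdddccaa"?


Comparing "cbaccccbd" and "dcdddccaa" position by position:
  Position 0: 'c' vs 'd' => differ
  Position 1: 'b' vs 'c' => differ
  Position 2: 'a' vs 'd' => differ
  Position 3: 'c' vs 'd' => differ
  Position 4: 'c' vs 'd' => differ
  Position 5: 'c' vs 'c' => same
  Position 6: 'c' vs 'c' => same
  Position 7: 'b' vs 'a' => differ
  Position 8: 'd' vs 'a' => differ
Total differences (Hamming distance): 7

7


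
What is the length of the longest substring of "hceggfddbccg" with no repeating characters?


Input: "hceggfddbccg"
Sliding window (track last position of each char):
  Position 0 ('h'): window [0,0] length 1 -- new best
  Position 1 ('c'): window [0,1] length 2 -- new best
  Position 2 ('e'): window [0,2] length 3 -- new best
  Position 3 ('g'): window [0,3] length 4 -- new best
  Position 4 ('g'): repeat (last at 3), move window start to 4
  Position 4 ('g'): window [4,4] length 1
  Position 5 ('f'): window [4,5] length 2
  Position 6 ('d'): window [4,6] length 3
  Position 7 ('d'): repeat (last at 6), move window start to 7
  Position 7 ('d'): window [7,7] length 1
  Position 8 ('b'): window [7,8] length 2
  Position 9 ('c'): window [7,9] length 3
  Position 10 ('c'): repeat (last at 9), move window start to 10
  Position 10 ('c'): window [10,10] length 1
  Position 11 ('g'): window [10,11] length 2
Longest substring with no repeats: "hceg" with length 4

4


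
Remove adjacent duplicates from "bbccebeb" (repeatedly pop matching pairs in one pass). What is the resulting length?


Input: bbccebeb
Stack-based adjacent duplicate removal:
  Read 'b': push. Stack: b
  Read 'b': matches stack top 'b' => pop. Stack: (empty)
  Read 'c': push. Stack: c
  Read 'c': matches stack top 'c' => pop. Stack: (empty)
  Read 'e': push. Stack: e
  Read 'b': push. Stack: eb
  Read 'e': push. Stack: ebe
  Read 'b': push. Stack: ebeb
Final stack: "ebeb" (length 4)

4


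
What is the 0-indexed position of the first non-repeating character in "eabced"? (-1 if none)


Input: eabced
Character frequencies:
  'a': 1
  'b': 1
  'c': 1
  'd': 1
  'e': 2
Scanning left to right for freq == 1:
  Position 0 ('e'): freq=2, skip
  Position 1 ('a'): unique! => answer = 1

1


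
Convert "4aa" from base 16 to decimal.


Input: "4aa" in base 16
Positional expansion:
  Digit '4' (value 4) x 16^2 = 1024
  Digit 'a' (value 10) x 16^1 = 160
  Digit 'a' (value 10) x 16^0 = 10
Sum = 1194

1194


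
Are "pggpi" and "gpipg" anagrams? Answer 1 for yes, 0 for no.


Strings: "pggpi", "gpipg"
Sorted first:  ggipp
Sorted second: ggipp
Sorted forms match => anagrams

1


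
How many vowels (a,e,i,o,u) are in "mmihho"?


Input: mmihho
Checking each character:
  'm' at position 0: consonant
  'm' at position 1: consonant
  'i' at position 2: vowel (running total: 1)
  'h' at position 3: consonant
  'h' at position 4: consonant
  'o' at position 5: vowel (running total: 2)
Total vowels: 2

2


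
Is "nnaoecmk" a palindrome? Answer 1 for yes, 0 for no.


Input: nnaoecmk
Reversed: kmceoann
  Compare pos 0 ('n') with pos 7 ('k'): MISMATCH
  Compare pos 1 ('n') with pos 6 ('m'): MISMATCH
  Compare pos 2 ('a') with pos 5 ('c'): MISMATCH
  Compare pos 3 ('o') with pos 4 ('e'): MISMATCH
Result: not a palindrome

0


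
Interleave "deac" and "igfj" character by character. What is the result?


Interleaving "deac" and "igfj":
  Position 0: 'd' from first, 'i' from second => "di"
  Position 1: 'e' from first, 'g' from second => "eg"
  Position 2: 'a' from first, 'f' from second => "af"
  Position 3: 'c' from first, 'j' from second => "cj"
Result: diegafcj

diegafcj


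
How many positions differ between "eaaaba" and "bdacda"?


Comparing "eaaaba" and "bdacda" position by position:
  Position 0: 'e' vs 'b' => DIFFER
  Position 1: 'a' vs 'd' => DIFFER
  Position 2: 'a' vs 'a' => same
  Position 3: 'a' vs 'c' => DIFFER
  Position 4: 'b' vs 'd' => DIFFER
  Position 5: 'a' vs 'a' => same
Positions that differ: 4

4


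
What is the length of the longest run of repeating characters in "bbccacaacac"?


Input: "bbccacaacac"
Scanning for longest run:
  Position 1 ('b'): continues run of 'b', length=2
  Position 2 ('c'): new char, reset run to 1
  Position 3 ('c'): continues run of 'c', length=2
  Position 4 ('a'): new char, reset run to 1
  Position 5 ('c'): new char, reset run to 1
  Position 6 ('a'): new char, reset run to 1
  Position 7 ('a'): continues run of 'a', length=2
  Position 8 ('c'): new char, reset run to 1
  Position 9 ('a'): new char, reset run to 1
  Position 10 ('c'): new char, reset run to 1
Longest run: 'b' with length 2

2


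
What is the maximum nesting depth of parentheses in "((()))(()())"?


Input: "((()))(()())"
Tracking depth:
  Position 0 '(': depth becomes 1
  Position 1 '(': depth becomes 2
  Position 2 '(': depth becomes 3
  Position 3 ')': depth becomes 2
  Position 4 ')': depth becomes 1
  Position 5 ')': depth becomes 0
  Position 6 '(': depth becomes 1
  Position 7 '(': depth becomes 2
  Position 8 ')': depth becomes 1
  Position 9 '(': depth becomes 2
  Position 10 ')': depth becomes 1
  Position 11 ')': depth becomes 0
Maximum depth reached: 3

3


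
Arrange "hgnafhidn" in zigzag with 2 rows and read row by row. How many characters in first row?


Zigzag "hgnafhidn" into 2 rows:
Placing characters:
  'h' => row 0
  'g' => row 1
  'n' => row 0
  'a' => row 1
  'f' => row 0
  'h' => row 1
  'i' => row 0
  'd' => row 1
  'n' => row 0
Rows:
  Row 0: "hnfin"
  Row 1: "gahd"
First row length: 5

5


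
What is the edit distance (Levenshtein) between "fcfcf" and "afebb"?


Computing edit distance: "fcfcf" -> "afebb"
DP table:
           a    f    e    b    b
      0    1    2    3    4    5
  f   1    1    1    2    3    4
  c   2    2    2    2    3    4
  f   3    3    2    3    3    4
  c   4    4    3    3    4    4
  f   5    5    4    4    4    5
Edit distance = dp[5][5] = 5

5


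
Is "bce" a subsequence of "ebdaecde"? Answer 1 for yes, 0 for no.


Check if "bce" is a subsequence of "ebdaecde"
Greedy scan:
  Position 0 ('e'): no match needed
  Position 1 ('b'): matches sub[0] = 'b'
  Position 2 ('d'): no match needed
  Position 3 ('a'): no match needed
  Position 4 ('e'): no match needed
  Position 5 ('c'): matches sub[1] = 'c'
  Position 6 ('d'): no match needed
  Position 7 ('e'): matches sub[2] = 'e'
All 3 characters matched => is a subsequence

1


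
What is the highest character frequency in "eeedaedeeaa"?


Input: eeedaedeeaa
Character counts:
  'a': 3
  'd': 2
  'e': 6
Maximum frequency: 6

6


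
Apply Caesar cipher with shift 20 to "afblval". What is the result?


Caesar cipher: shift "afblval" by 20
  'a' (pos 0) + 20 = pos 20 = 'u'
  'f' (pos 5) + 20 = pos 25 = 'z'
  'b' (pos 1) + 20 = pos 21 = 'v'
  'l' (pos 11) + 20 = pos 5 = 'f'
  'v' (pos 21) + 20 = pos 15 = 'p'
  'a' (pos 0) + 20 = pos 20 = 'u'
  'l' (pos 11) + 20 = pos 5 = 'f'
Result: uzvfpuf

uzvfpuf


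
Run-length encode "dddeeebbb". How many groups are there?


Input: dddeeebbb
Scanning for consecutive runs:
  Group 1: 'd' x 3 (positions 0-2)
  Group 2: 'e' x 3 (positions 3-5)
  Group 3: 'b' x 3 (positions 6-8)
Total groups: 3

3


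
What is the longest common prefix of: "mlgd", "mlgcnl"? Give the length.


Words: mlgd, mlgcnl
  Position 0: all 'm' => match
  Position 1: all 'l' => match
  Position 2: all 'g' => match
  Position 3: ('d', 'c') => mismatch, stop
LCP = "mlg" (length 3)

3


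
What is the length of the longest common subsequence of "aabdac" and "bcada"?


LCS of "aabdac" and "bcada"
DP table:
           b    c    a    d    a
      0    0    0    0    0    0
  a   0    0    0    1    1    1
  a   0    0    0    1    1    2
  b   0    1    1    1    1    2
  d   0    1    1    1    2    2
  a   0    1    1    2    2    3
  c   0    1    2    2    2    3
LCS length = dp[6][5] = 3

3


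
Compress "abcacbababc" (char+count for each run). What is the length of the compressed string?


Input: abcacbababc
Runs:
  'a' x 1 => "a1"
  'b' x 1 => "b1"
  'c' x 1 => "c1"
  'a' x 1 => "a1"
  'c' x 1 => "c1"
  'b' x 1 => "b1"
  'a' x 1 => "a1"
  'b' x 1 => "b1"
  'a' x 1 => "a1"
  'b' x 1 => "b1"
  'c' x 1 => "c1"
Compressed: "a1b1c1a1c1b1a1b1a1b1c1"
Compressed length: 22

22


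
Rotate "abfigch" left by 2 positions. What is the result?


Input: "abfigch", rotate left by 2
First 2 characters: "ab"
Remaining characters: "figch"
Concatenate remaining + first: "figch" + "ab" = "figchab"

figchab


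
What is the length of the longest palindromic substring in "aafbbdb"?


Input: "aafbbdb"
Checking substrings for palindromes:
  [4:7] "bdb" (len 3) => palindrome
  [0:2] "aa" (len 2) => palindrome
  [3:5] "bb" (len 2) => palindrome
Longest palindromic substring: "bdb" with length 3

3


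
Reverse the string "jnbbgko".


Input: jnbbgko
Reading characters right to left:
  Position 6: 'o'
  Position 5: 'k'
  Position 4: 'g'
  Position 3: 'b'
  Position 2: 'b'
  Position 1: 'n'
  Position 0: 'j'
Reversed: okgbbnj

okgbbnj


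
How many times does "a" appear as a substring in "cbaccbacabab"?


Searching for "a" in "cbaccbacabab"
Scanning each position:
  Position 0: "c" => no
  Position 1: "b" => no
  Position 2: "a" => MATCH
  Position 3: "c" => no
  Position 4: "c" => no
  Position 5: "b" => no
  Position 6: "a" => MATCH
  Position 7: "c" => no
  Position 8: "a" => MATCH
  Position 9: "b" => no
  Position 10: "a" => MATCH
  Position 11: "b" => no
Total occurrences: 4

4


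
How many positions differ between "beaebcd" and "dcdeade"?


Comparing "beaebcd" and "dcdeade" position by position:
  Position 0: 'b' vs 'd' => DIFFER
  Position 1: 'e' vs 'c' => DIFFER
  Position 2: 'a' vs 'd' => DIFFER
  Position 3: 'e' vs 'e' => same
  Position 4: 'b' vs 'a' => DIFFER
  Position 5: 'c' vs 'd' => DIFFER
  Position 6: 'd' vs 'e' => DIFFER
Positions that differ: 6

6


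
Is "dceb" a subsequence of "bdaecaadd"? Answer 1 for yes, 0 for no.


Check if "dceb" is a subsequence of "bdaecaadd"
Greedy scan:
  Position 0 ('b'): no match needed
  Position 1 ('d'): matches sub[0] = 'd'
  Position 2 ('a'): no match needed
  Position 3 ('e'): no match needed
  Position 4 ('c'): matches sub[1] = 'c'
  Position 5 ('a'): no match needed
  Position 6 ('a'): no match needed
  Position 7 ('d'): no match needed
  Position 8 ('d'): no match needed
Only matched 2/4 characters => not a subsequence

0


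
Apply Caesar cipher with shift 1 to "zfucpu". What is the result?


Caesar cipher: shift "zfucpu" by 1
  'z' (pos 25) + 1 = pos 0 = 'a'
  'f' (pos 5) + 1 = pos 6 = 'g'
  'u' (pos 20) + 1 = pos 21 = 'v'
  'c' (pos 2) + 1 = pos 3 = 'd'
  'p' (pos 15) + 1 = pos 16 = 'q'
  'u' (pos 20) + 1 = pos 21 = 'v'
Result: agvdqv

agvdqv


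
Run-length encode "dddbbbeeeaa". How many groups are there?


Input: dddbbbeeeaa
Scanning for consecutive runs:
  Group 1: 'd' x 3 (positions 0-2)
  Group 2: 'b' x 3 (positions 3-5)
  Group 3: 'e' x 3 (positions 6-8)
  Group 4: 'a' x 2 (positions 9-10)
Total groups: 4

4


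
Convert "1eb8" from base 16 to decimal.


Input: "1eb8" in base 16
Positional expansion:
  Digit '1' (value 1) x 16^3 = 4096
  Digit 'e' (value 14) x 16^2 = 3584
  Digit 'b' (value 11) x 16^1 = 176
  Digit '8' (value 8) x 16^0 = 8
Sum = 7864

7864


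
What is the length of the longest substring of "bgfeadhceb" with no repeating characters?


Input: "bgfeadhceb"
Sliding window (track last position of each char):
  Position 0 ('b'): window [0,0] length 1 -- new best
  Position 1 ('g'): window [0,1] length 2 -- new best
  Position 2 ('f'): window [0,2] length 3 -- new best
  Position 3 ('e'): window [0,3] length 4 -- new best
  Position 4 ('a'): window [0,4] length 5 -- new best
  Position 5 ('d'): window [0,5] length 6 -- new best
  Position 6 ('h'): window [0,6] length 7 -- new best
  Position 7 ('c'): window [0,7] length 8 -- new best
  Position 8 ('e'): repeat (last at 3), move window start to 4
  Position 8 ('e'): window [4,8] length 5
  Position 9 ('b'): window [4,9] length 6
Longest substring with no repeats: "bgfeadhc" with length 8

8


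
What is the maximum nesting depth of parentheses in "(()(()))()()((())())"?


Input: "(()(()))()()((())())"
Tracking depth:
  Position 0 '(': depth becomes 1
  Position 1 '(': depth becomes 2
  Position 2 ')': depth becomes 1
  Position 3 '(': depth becomes 2
  Position 4 '(': depth becomes 3
  Position 5 ')': depth becomes 2
  Position 6 ')': depth becomes 1
  Position 7 ')': depth becomes 0
  Position 8 '(': depth becomes 1
  Position 9 ')': depth becomes 0
  Position 10 '(': depth becomes 1
  Position 11 ')': depth becomes 0
  Position 12 '(': depth becomes 1
  Position 13 '(': depth becomes 2
  Position 14 '(': depth becomes 3
  Position 15 ')': depth becomes 2
  Position 16 ')': depth becomes 1
  Position 17 '(': depth becomes 2
  Position 18 ')': depth becomes 1
  Position 19 ')': depth becomes 0
Maximum depth reached: 3

3


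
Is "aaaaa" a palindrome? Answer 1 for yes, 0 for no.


Input: aaaaa
Reversed: aaaaa
  Compare pos 0 ('a') with pos 4 ('a'): match
  Compare pos 1 ('a') with pos 3 ('a'): match
Result: palindrome

1


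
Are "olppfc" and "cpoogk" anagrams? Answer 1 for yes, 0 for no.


Strings: "olppfc", "cpoogk"
Sorted first:  cflopp
Sorted second: cgkoop
Differ at position 1: 'f' vs 'g' => not anagrams

0


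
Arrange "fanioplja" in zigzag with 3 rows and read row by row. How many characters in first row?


Zigzag "fanioplja" into 3 rows:
Placing characters:
  'f' => row 0
  'a' => row 1
  'n' => row 2
  'i' => row 1
  'o' => row 0
  'p' => row 1
  'l' => row 2
  'j' => row 1
  'a' => row 0
Rows:
  Row 0: "foa"
  Row 1: "aipj"
  Row 2: "nl"
First row length: 3

3


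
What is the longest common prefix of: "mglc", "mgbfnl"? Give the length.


Words: mglc, mgbfnl
  Position 0: all 'm' => match
  Position 1: all 'g' => match
  Position 2: ('l', 'b') => mismatch, stop
LCP = "mg" (length 2)

2


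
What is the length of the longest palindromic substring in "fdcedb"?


Input: "fdcedb"
Checking substrings for palindromes:
  No multi-char palindromic substrings found
Longest palindromic substring: "f" with length 1

1


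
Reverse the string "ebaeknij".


Input: ebaeknij
Reading characters right to left:
  Position 7: 'j'
  Position 6: 'i'
  Position 5: 'n'
  Position 4: 'k'
  Position 3: 'e'
  Position 2: 'a'
  Position 1: 'b'
  Position 0: 'e'
Reversed: jinkeabe

jinkeabe


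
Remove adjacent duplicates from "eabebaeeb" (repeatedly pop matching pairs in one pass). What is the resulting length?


Input: eabebaeeb
Stack-based adjacent duplicate removal:
  Read 'e': push. Stack: e
  Read 'a': push. Stack: ea
  Read 'b': push. Stack: eab
  Read 'e': push. Stack: eabe
  Read 'b': push. Stack: eabeb
  Read 'a': push. Stack: eabeba
  Read 'e': push. Stack: eabebae
  Read 'e': matches stack top 'e' => pop. Stack: eabeba
  Read 'b': push. Stack: eabebab
Final stack: "eabebab" (length 7)

7
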